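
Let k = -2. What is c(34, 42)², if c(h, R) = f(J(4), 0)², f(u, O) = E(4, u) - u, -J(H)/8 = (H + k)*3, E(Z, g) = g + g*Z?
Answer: 1358954496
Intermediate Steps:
E(Z, g) = g + Z*g
J(H) = 48 - 24*H (J(H) = -8*(H - 2)*3 = -8*(-2 + H)*3 = -8*(-6 + 3*H) = 48 - 24*H)
f(u, O) = 4*u (f(u, O) = u*(1 + 4) - u = u*5 - u = 5*u - u = 4*u)
c(h, R) = 36864 (c(h, R) = (4*(48 - 24*4))² = (4*(48 - 96))² = (4*(-48))² = (-192)² = 36864)
c(34, 42)² = 36864² = 1358954496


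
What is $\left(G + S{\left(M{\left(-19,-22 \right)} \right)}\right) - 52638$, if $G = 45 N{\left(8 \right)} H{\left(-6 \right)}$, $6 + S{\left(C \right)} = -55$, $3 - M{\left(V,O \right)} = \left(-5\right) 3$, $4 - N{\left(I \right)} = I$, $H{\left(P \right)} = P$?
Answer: $-51619$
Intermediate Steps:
$N{\left(I \right)} = 4 - I$
$M{\left(V,O \right)} = 18$ ($M{\left(V,O \right)} = 3 - \left(-5\right) 3 = 3 - -15 = 3 + 15 = 18$)
$S{\left(C \right)} = -61$ ($S{\left(C \right)} = -6 - 55 = -61$)
$G = 1080$ ($G = 45 \left(4 - 8\right) \left(-6\right) = 45 \left(-4\right) \left(-6\right) = \left(-180\right) \left(-6\right) = 1080$)
$\left(G + S{\left(M{\left(-19,-22 \right)} \right)}\right) - 52638 = \left(1080 - 61\right) - 52638 = 1019 - 52638 = -51619$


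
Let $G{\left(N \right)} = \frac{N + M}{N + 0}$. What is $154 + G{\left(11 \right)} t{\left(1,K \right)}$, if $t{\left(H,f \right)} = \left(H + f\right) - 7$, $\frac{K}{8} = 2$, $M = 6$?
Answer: $\frac{1864}{11} \approx 169.45$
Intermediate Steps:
$K = 16$ ($K = 8 \cdot 2 = 16$)
$G{\left(N \right)} = \frac{6 + N}{N}$ ($G{\left(N \right)} = \frac{N + 6}{N + 0} = \frac{6 + N}{N}$)
$t{\left(H,f \right)} = -7 + H + f$
$154 + G{\left(11 \right)} t{\left(1,K \right)} = 154 + \frac{6 + 11}{11} \left(-7 + 1 + 16\right) = 154 + \frac{1}{11} \cdot 17 \cdot 10 = 154 + \frac{17}{11} \cdot 10 = 154 + \frac{170}{11} = \frac{1864}{11}$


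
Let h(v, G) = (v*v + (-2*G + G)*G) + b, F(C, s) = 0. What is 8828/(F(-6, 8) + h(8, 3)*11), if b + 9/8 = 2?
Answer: 70624/4917 ≈ 14.363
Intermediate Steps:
b = 7/8 (b = -9/8 + 2 = 7/8 ≈ 0.87500)
h(v, G) = 7/8 + v² - G² (h(v, G) = (v*v + (-2*G + G)*G) + 7/8 = (v² + (-G)*G) + 7/8 = (v² - G²) + 7/8 = 7/8 + v² - G²)
8828/(F(-6, 8) + h(8, 3)*11) = 8828/(0 + (7/8 + 8² - 1*3²)*11) = 8828/(0 + (7/8 + 64 - 1*9)*11) = 8828/(0 + (7/8 + 64 - 9)*11) = 8828/(0 + (447/8)*11) = 8828/(0 + 4917/8) = 8828/(4917/8) = 8828*(8/4917) = 70624/4917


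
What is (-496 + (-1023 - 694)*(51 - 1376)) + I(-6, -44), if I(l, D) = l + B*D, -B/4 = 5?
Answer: 2275403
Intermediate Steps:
B = -20 (B = -4*5 = -20)
I(l, D) = l - 20*D
(-496 + (-1023 - 694)*(51 - 1376)) + I(-6, -44) = (-496 + (-1023 - 694)*(51 - 1376)) + (-6 - 20*(-44)) = (-496 - 1717*(-1325)) + (-6 + 880) = (-496 + 2275025) + 874 = 2274529 + 874 = 2275403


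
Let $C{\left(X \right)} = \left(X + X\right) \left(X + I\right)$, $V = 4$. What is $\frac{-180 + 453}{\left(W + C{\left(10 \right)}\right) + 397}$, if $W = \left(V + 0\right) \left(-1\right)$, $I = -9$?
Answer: $\frac{39}{59} \approx 0.66102$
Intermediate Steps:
$W = -4$ ($W = \left(4 + 0\right) \left(-1\right) = 4 \left(-1\right) = -4$)
$C{\left(X \right)} = 2 X \left(-9 + X\right)$ ($C{\left(X \right)} = \left(X + X\right) \left(X - 9\right) = 2 X \left(-9 + X\right)$)
$\frac{-180 + 453}{\left(W + C{\left(10 \right)}\right) + 397} = \frac{-180 + 453}{\left(-4 + 2 \cdot 10 \left(-9 + 10\right)\right) + 397} = \frac{273}{\left(-4 + 2 \cdot 10 \cdot 1\right) + 397} = \frac{273}{\left(-4 + 20\right) + 397} = \frac{273}{16 + 397} = \frac{273}{413} = 273 \cdot \frac{1}{413} = \frac{39}{59}$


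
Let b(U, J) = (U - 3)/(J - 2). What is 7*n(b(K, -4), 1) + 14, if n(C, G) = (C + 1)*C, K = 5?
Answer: 112/9 ≈ 12.444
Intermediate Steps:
b(U, J) = (-3 + U)/(-2 + J)
n(C, G) = C*(1 + C) (n(C, G) = (1 + C)*C = C*(1 + C))
7*n(b(K, -4), 1) + 14 = 7*(((-3 + 5)/(-2 - 4))*(1 + (-3 + 5)/(-2 - 4))) + 14 = 7*((2/(-6))*(1 + 2/(-6))) + 14 = 7*((-1/6*2)*(1 - 1/6*2)) + 14 = 7*(-(1 - 1/3)/3) + 14 = 7*(-1/3*2/3) + 14 = 7*(-2/9) + 14 = -14/9 + 14 = 112/9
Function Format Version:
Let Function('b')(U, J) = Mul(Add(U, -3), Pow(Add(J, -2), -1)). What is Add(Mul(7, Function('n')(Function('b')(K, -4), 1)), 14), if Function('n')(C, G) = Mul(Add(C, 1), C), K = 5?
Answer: Rational(112, 9) ≈ 12.444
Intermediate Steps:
Function('b')(U, J) = Mul(Pow(Add(-2, J), -1), Add(-3, U)) (Function('b')(U, J) = Mul(Add(-3, U), Pow(Add(-2, J), -1)) = Mul(Pow(Add(-2, J), -1), Add(-3, U)))
Function('n')(C, G) = Mul(C, Add(1, C)) (Function('n')(C, G) = Mul(Add(1, C), C) = Mul(C, Add(1, C)))
Add(Mul(7, Function('n')(Function('b')(K, -4), 1)), 14) = Add(Mul(7, Mul(Mul(Pow(Add(-2, -4), -1), Add(-3, 5)), Add(1, Mul(Pow(Add(-2, -4), -1), Add(-3, 5))))), 14) = Add(Mul(7, Mul(Mul(Pow(-6, -1), 2), Add(1, Mul(Pow(-6, -1), 2)))), 14) = Add(Mul(7, Mul(Mul(Rational(-1, 6), 2), Add(1, Mul(Rational(-1, 6), 2)))), 14) = Add(Mul(7, Mul(Rational(-1, 3), Add(1, Rational(-1, 3)))), 14) = Add(Mul(7, Mul(Rational(-1, 3), Rational(2, 3))), 14) = Add(Mul(7, Rational(-2, 9)), 14) = Add(Rational(-14, 9), 14) = Rational(112, 9)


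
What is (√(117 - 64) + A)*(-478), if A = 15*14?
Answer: -100380 - 478*√53 ≈ -1.0386e+5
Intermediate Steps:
A = 210
(√(117 - 64) + A)*(-478) = (√(117 - 64) + 210)*(-478) = (√53 + 210)*(-478) = (210 + √53)*(-478) = -100380 - 478*√53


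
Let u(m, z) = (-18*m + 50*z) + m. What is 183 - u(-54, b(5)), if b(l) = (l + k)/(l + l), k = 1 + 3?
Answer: -780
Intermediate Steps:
k = 4
b(l) = (4 + l)/(2*l) (b(l) = (l + 4)/(l + l) = (4 + l)/((2*l)) = (4 + l)*(1/(2*l)) = (4 + l)/(2*l))
u(m, z) = -17*m + 50*z
183 - u(-54, b(5)) = 183 - (-17*(-54) + 50*((1/2)*(4 + 5)/5)) = 183 - (918 + 50*((1/2)*(1/5)*9)) = 183 - (918 + 50*(9/10)) = 183 - (918 + 45) = 183 - 1*963 = 183 - 963 = -780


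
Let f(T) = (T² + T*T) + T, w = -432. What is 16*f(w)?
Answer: 5965056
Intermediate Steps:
f(T) = T + 2*T² (f(T) = (T² + T²) + T = 2*T² + T = T + 2*T²)
16*f(w) = 16*(-432*(1 + 2*(-432))) = 16*(-432*(1 - 864)) = 16*(-432*(-863)) = 16*372816 = 5965056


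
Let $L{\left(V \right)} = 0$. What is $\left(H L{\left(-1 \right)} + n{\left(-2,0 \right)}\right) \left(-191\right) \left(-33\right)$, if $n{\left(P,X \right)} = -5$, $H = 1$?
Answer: $-31515$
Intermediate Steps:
$\left(H L{\left(-1 \right)} + n{\left(-2,0 \right)}\right) \left(-191\right) \left(-33\right) = \left(1 \cdot 0 - 5\right) \left(-191\right) \left(-33\right) = \left(0 - 5\right) \left(-191\right) \left(-33\right) = \left(-5\right) \left(-191\right) \left(-33\right) = 955 \left(-33\right) = -31515$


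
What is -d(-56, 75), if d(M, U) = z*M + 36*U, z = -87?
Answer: -7572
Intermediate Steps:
d(M, U) = -87*M + 36*U
-d(-56, 75) = -(-87*(-56) + 36*75) = -(4872 + 2700) = -1*7572 = -7572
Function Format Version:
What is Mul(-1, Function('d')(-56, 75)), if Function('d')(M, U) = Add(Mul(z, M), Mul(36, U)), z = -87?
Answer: -7572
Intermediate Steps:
Function('d')(M, U) = Add(Mul(-87, M), Mul(36, U))
Mul(-1, Function('d')(-56, 75)) = Mul(-1, Add(Mul(-87, -56), Mul(36, 75))) = Mul(-1, Add(4872, 2700)) = Mul(-1, 7572) = -7572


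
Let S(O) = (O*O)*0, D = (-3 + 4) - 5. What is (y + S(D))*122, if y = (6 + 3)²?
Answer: 9882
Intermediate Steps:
D = -4 (D = 1 - 5 = -4)
y = 81 (y = 9² = 81)
S(O) = 0 (S(O) = O²*0 = 0)
(y + S(D))*122 = (81 + 0)*122 = 81*122 = 9882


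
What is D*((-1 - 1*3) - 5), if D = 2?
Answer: -18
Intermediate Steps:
D*((-1 - 1*3) - 5) = 2*((-1 - 1*3) - 5) = 2*((-1 - 3) - 5) = 2*(-4 - 5) = 2*(-9) = -18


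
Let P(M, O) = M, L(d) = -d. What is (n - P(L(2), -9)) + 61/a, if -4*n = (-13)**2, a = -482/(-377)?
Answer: 7193/964 ≈ 7.4616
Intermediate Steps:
a = 482/377 (a = -482*(-1/377) = 482/377 ≈ 1.2785)
n = -169/4 (n = -1/4*(-13)**2 = -1/4*169 = -169/4 ≈ -42.250)
(n - P(L(2), -9)) + 61/a = (-169/4 - (-1)*2) + 61/(482/377) = (-169/4 - 1*(-2)) + 61*(377/482) = (-169/4 + 2) + 22997/482 = -161/4 + 22997/482 = 7193/964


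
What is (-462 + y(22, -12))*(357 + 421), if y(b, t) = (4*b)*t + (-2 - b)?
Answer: -1199676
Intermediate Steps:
y(b, t) = -2 - b + 4*b*t (y(b, t) = 4*b*t + (-2 - b) = -2 - b + 4*b*t)
(-462 + y(22, -12))*(357 + 421) = (-462 + (-2 - 1*22 + 4*22*(-12)))*(357 + 421) = (-462 + (-2 - 22 - 1056))*778 = (-462 - 1080)*778 = -1542*778 = -1199676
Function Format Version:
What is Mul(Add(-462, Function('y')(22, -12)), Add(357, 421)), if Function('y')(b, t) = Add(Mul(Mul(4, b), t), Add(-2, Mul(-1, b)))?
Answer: -1199676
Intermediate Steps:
Function('y')(b, t) = Add(-2, Mul(-1, b), Mul(4, b, t)) (Function('y')(b, t) = Add(Mul(4, b, t), Add(-2, Mul(-1, b))) = Add(-2, Mul(-1, b), Mul(4, b, t)))
Mul(Add(-462, Function('y')(22, -12)), Add(357, 421)) = Mul(Add(-462, Add(-2, Mul(-1, 22), Mul(4, 22, -12))), Add(357, 421)) = Mul(Add(-462, Add(-2, -22, -1056)), 778) = Mul(Add(-462, -1080), 778) = Mul(-1542, 778) = -1199676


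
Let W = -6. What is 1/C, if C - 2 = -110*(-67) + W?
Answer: 1/7366 ≈ 0.00013576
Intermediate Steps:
C = 7366 (C = 2 + (-110*(-67) - 6) = 2 + (7370 - 6) = 2 + 7364 = 7366)
1/C = 1/7366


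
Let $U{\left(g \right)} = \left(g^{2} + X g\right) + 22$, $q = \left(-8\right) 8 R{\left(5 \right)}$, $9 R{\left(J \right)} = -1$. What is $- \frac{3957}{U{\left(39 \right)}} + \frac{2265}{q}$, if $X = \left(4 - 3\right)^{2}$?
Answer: $\frac{15997911}{50624} \approx 316.01$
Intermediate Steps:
$X = 1$ ($X = 1^{2} = 1$)
$R{\left(J \right)} = - \frac{1}{9}$ ($R{\left(J \right)} = \frac{1}{9} \left(-1\right) = - \frac{1}{9}$)
$q = \frac{64}{9}$ ($q = \left(-8\right) 8 \left(- \frac{1}{9}\right) = \left(-64\right) \left(- \frac{1}{9}\right) = \frac{64}{9} \approx 7.1111$)
$U{\left(g \right)} = 22 + g + g^{2}$ ($U{\left(g \right)} = \left(g^{2} + 1 g\right) + 22 = \left(g^{2} + g\right) + 22 = \left(g + g^{2}\right) + 22 = 22 + g + g^{2}$)
$- \frac{3957}{U{\left(39 \right)}} + \frac{2265}{q} = - \frac{3957}{22 + 39 + 39^{2}} + \frac{2265}{\frac{64}{9}} = - \frac{3957}{22 + 39 + 1521} + 2265 \cdot \frac{9}{64} = - \frac{3957}{1582} + \frac{20385}{64} = \frac{15997911}{50624}$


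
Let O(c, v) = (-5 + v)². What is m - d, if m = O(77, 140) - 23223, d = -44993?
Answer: 39995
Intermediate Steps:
m = -4998 (m = (-5 + 140)² - 23223 = 135² - 23223 = 18225 - 23223 = -4998)
m - d = -4998 - 1*(-44993) = -4998 + 44993 = 39995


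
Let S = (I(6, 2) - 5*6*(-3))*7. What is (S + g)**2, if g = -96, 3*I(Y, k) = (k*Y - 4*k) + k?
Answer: 300304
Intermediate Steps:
I(Y, k) = -k + Y*k/3 (I(Y, k) = ((k*Y - 4*k) + k)/3 = ((Y*k - 4*k) + k)/3 = ((-4*k + Y*k) + k)/3 = (-3*k + Y*k)/3 = -k + Y*k/3)
S = 644 (S = ((1/3)*2*(-3 + 6) - 5*6*(-3))*7 = ((1/3)*2*3 - 30*(-3))*7 = (2 + 90)*7 = 92*7 = 644)
(S + g)**2 = (644 - 96)**2 = 548**2 = 300304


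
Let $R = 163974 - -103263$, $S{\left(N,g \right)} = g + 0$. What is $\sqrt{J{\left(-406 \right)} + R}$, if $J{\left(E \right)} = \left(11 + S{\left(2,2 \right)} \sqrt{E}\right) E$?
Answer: $\sqrt{262771 - 812 i \sqrt{406}} \approx 512.86 - 15.95 i$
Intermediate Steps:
$S{\left(N,g \right)} = g$
$R = 267237$ ($R = 163974 + 103263 = 267237$)
$J{\left(E \right)} = E \left(11 + 2 \sqrt{E}\right)$ ($J{\left(E \right)} = \left(11 + 2 \sqrt{E}\right) E = E \left(11 + 2 \sqrt{E}\right)$)
$\sqrt{J{\left(-406 \right)} + R} = \sqrt{\left(2 \left(-406\right)^{\frac{3}{2}} + 11 \left(-406\right)\right) + 267237} = \sqrt{\left(2 \left(- 406 i \sqrt{406}\right) - 4466\right) + 267237} = \sqrt{\left(- 812 i \sqrt{406} - 4466\right) + 267237} = \sqrt{\left(-4466 - 812 i \sqrt{406}\right) + 267237} = \sqrt{262771 - 812 i \sqrt{406}}$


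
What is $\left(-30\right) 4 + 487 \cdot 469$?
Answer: $228283$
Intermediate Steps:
$\left(-30\right) 4 + 487 \cdot 469 = -120 + 228403 = 228283$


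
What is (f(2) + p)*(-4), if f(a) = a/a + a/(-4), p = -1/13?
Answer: -22/13 ≈ -1.6923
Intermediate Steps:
p = -1/13 (p = -1*1/13 = -1/13 ≈ -0.076923)
f(a) = 1 - a/4 (f(a) = 1 + a*(-¼) = 1 - a/4)
(f(2) + p)*(-4) = ((1 - ¼*2) - 1/13)*(-4) = ((1 - ½) - 1/13)*(-4) = (½ - 1/13)*(-4) = (11/26)*(-4) = -22/13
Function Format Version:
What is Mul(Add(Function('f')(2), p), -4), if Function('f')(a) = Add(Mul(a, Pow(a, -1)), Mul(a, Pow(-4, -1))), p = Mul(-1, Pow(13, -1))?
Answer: Rational(-22, 13) ≈ -1.6923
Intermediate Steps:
p = Rational(-1, 13) (p = Mul(-1, Rational(1, 13)) = Rational(-1, 13) ≈ -0.076923)
Function('f')(a) = Add(1, Mul(Rational(-1, 4), a)) (Function('f')(a) = Add(1, Mul(a, Rational(-1, 4))) = Add(1, Mul(Rational(-1, 4), a)))
Mul(Add(Function('f')(2), p), -4) = Mul(Add(Add(1, Mul(Rational(-1, 4), 2)), Rational(-1, 13)), -4) = Mul(Add(Add(1, Rational(-1, 2)), Rational(-1, 13)), -4) = Mul(Add(Rational(1, 2), Rational(-1, 13)), -4) = Mul(Rational(11, 26), -4) = Rational(-22, 13)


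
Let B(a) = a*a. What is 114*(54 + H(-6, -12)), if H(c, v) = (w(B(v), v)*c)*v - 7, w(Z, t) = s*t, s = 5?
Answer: -487122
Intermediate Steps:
B(a) = a²
w(Z, t) = 5*t
H(c, v) = -7 + 5*c*v² (H(c, v) = ((5*v)*c)*v - 7 = (5*c*v)*v - 7 = 5*c*v² - 7 = -7 + 5*c*v²)
114*(54 + H(-6, -12)) = 114*(54 + (-7 + 5*(-6)*(-12)²)) = 114*(54 + (-7 + 5*(-6)*144)) = 114*(54 + (-7 - 4320)) = 114*(54 - 4327) = 114*(-4273) = -487122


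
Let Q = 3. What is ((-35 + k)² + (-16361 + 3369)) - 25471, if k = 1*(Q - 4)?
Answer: -37167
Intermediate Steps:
k = -1 (k = 1*(3 - 4) = 1*(-1) = -1)
((-35 + k)² + (-16361 + 3369)) - 25471 = ((-35 - 1)² + (-16361 + 3369)) - 25471 = ((-36)² - 12992) - 25471 = (1296 - 12992) - 25471 = -11696 - 25471 = -37167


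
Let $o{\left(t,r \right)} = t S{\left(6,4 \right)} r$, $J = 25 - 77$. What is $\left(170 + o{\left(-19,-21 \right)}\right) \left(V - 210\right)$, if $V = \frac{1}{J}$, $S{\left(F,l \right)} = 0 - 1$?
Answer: $\frac{2500909}{52} \approx 48094.0$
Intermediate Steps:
$J = -52$
$S{\left(F,l \right)} = -1$ ($S{\left(F,l \right)} = 0 - 1 = -1$)
$o{\left(t,r \right)} = - r t$ ($o{\left(t,r \right)} = t \left(-1\right) r = - t r = - r t$)
$V = - \frac{1}{52}$ ($V = \frac{1}{-52} = - \frac{1}{52} \approx -0.019231$)
$\left(170 + o{\left(-19,-21 \right)}\right) \left(V - 210\right) = \left(170 - \left(-21\right) \left(-19\right)\right) \left(- \frac{1}{52} - 210\right) = \left(170 - 399\right) \left(- \frac{10921}{52}\right) = \left(-229\right) \left(- \frac{10921}{52}\right) = \frac{2500909}{52}$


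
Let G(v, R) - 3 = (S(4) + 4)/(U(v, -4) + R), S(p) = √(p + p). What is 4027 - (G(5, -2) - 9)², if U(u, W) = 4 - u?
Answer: 11917/3 - 88*√2/9 ≈ 3958.5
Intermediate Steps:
S(p) = √2*√p (S(p) = √(2*p) = √2*√p)
G(v, R) = 3 + (4 + 2*√2)/(4 + R - v) (G(v, R) = 3 + (√2*√4 + 4)/((4 - v) + R) = 3 + (√2*2 + 4)/(4 + R - v) = 3 + (2*√2 + 4)/(4 + R - v) = 3 + (4 + 2*√2)/(4 + R - v))
4027 - (G(5, -2) - 9)² = 4027 - ((16 - 3*5 + 2*√2 + 3*(-2))/(4 - 2 - 1*5) - 9)² = 4027 - ((16 - 15 + 2*√2 - 6)/(4 - 2 - 5) - 9)² = 4027 - ((-5 + 2*√2)/(-3) - 9)² = 4027 - (-(-5 + 2*√2)/3 - 9)² = 4027 - ((5/3 - 2*√2/3) - 9)² = 4027 - (-22/3 - 2*√2/3)²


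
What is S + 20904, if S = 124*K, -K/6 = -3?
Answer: 23136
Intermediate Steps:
K = 18 (K = -6*(-3) = 18)
S = 2232 (S = 124*18 = 2232)
S + 20904 = 2232 + 20904 = 23136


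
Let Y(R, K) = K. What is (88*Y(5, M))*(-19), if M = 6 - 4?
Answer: -3344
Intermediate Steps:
M = 2
(88*Y(5, M))*(-19) = (88*2)*(-19) = 176*(-19) = -3344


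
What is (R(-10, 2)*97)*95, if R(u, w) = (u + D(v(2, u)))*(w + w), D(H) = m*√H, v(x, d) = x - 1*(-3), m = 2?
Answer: -368600 + 73720*√5 ≈ -2.0376e+5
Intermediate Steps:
v(x, d) = 3 + x (v(x, d) = x + 3 = 3 + x)
D(H) = 2*√H
R(u, w) = 2*w*(u + 2*√5) (R(u, w) = (u + 2*√(3 + 2))*(w + w) = (u + 2*√5)*(2*w) = 2*w*(u + 2*√5))
(R(-10, 2)*97)*95 = ((2*2*(-10 + 2*√5))*97)*95 = ((-40 + 8*√5)*97)*95 = (-3880 + 776*√5)*95 = -368600 + 73720*√5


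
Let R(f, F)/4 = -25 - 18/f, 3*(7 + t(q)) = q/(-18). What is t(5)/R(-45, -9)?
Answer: 1915/26568 ≈ 0.072079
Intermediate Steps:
t(q) = -7 - q/54 (t(q) = -7 + (q/(-18))/3 = -7 + (q*(-1/18))/3 = -7 + (-q/18)/3 = -7 - q/54)
R(f, F) = -100 - 72/f (R(f, F) = 4*(-25 - 18/f) = -100 - 72/f)
t(5)/R(-45, -9) = (-7 - 1/54*5)/(-100 - 72/(-45)) = (-7 - 5/54)/(-100 - 72*(-1/45)) = -383/(54*(-100 + 8/5)) = -383/(54*(-492/5)) = -383/54*(-5/492) = 1915/26568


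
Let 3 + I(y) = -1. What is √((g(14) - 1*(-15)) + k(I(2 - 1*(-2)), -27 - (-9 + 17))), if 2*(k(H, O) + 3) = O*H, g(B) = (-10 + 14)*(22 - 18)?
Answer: 7*√2 ≈ 9.8995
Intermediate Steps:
g(B) = 16 (g(B) = 4*4 = 16)
I(y) = -4 (I(y) = -3 - 1 = -4)
k(H, O) = -3 + H*O/2 (k(H, O) = -3 + (O*H)/2 = -3 + (H*O)/2 = -3 + H*O/2)
√((g(14) - 1*(-15)) + k(I(2 - 1*(-2)), -27 - (-9 + 17))) = √((16 - 1*(-15)) + (-3 + (½)*(-4)*(-27 - (-9 + 17)))) = √((16 + 15) + (-3 + (½)*(-4)*(-27 - 1*8))) = √(31 + (-3 + (½)*(-4)*(-27 - 8))) = √(31 + (-3 + (½)*(-4)*(-35))) = √(31 + (-3 + 70)) = √(31 + 67) = √98 = 7*√2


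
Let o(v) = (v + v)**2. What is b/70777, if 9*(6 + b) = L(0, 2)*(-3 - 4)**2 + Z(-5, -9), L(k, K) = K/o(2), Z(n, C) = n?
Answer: -47/566216 ≈ -8.3007e-5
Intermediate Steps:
o(v) = 4*v**2 (o(v) = (2*v)**2 = 4*v**2)
L(k, K) = K/16 (L(k, K) = K/((4*2**2)) = K/((4*4)) = K/16)
b = -47/8 (b = -6 + (((1/16)*2)*(-3 - 4)**2 - 5)/9 = -6 + ((1/8)*(-7)**2 - 5)/9 = -6 + ((1/8)*49 - 5)/9 = -6 + (49/8 - 5)/9 = -6 + (1/9)*(9/8) = -6 + 1/8 = -47/8 ≈ -5.8750)
b/70777 = -47/8/70777 = -47/8*1/70777 = -47/566216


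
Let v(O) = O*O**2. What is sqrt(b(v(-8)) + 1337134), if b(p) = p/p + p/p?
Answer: 4*sqrt(83571) ≈ 1156.3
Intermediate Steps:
v(O) = O**3
b(p) = 2 (b(p) = 1 + 1 = 2)
sqrt(b(v(-8)) + 1337134) = sqrt(2 + 1337134) = sqrt(1337136) = 4*sqrt(83571)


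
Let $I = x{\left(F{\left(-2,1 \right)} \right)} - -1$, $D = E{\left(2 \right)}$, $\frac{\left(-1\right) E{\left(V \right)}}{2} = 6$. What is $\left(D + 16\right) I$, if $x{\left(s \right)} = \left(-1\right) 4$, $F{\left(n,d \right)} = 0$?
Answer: $-12$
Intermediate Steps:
$E{\left(V \right)} = -12$ ($E{\left(V \right)} = \left(-2\right) 6 = -12$)
$x{\left(s \right)} = -4$
$D = -12$
$I = -3$ ($I = -4 - -1 = -4 + 1 = -3$)
$\left(D + 16\right) I = \left(-12 + 16\right) \left(-3\right) = 4 \left(-3\right) = -12$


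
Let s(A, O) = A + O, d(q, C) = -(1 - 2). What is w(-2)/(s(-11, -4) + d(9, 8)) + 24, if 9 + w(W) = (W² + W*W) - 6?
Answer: 49/2 ≈ 24.500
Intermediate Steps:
d(q, C) = 1 (d(q, C) = -1*(-1) = 1)
w(W) = -15 + 2*W² (w(W) = -9 + ((W² + W*W) - 6) = -9 + ((W² + W²) - 6) = -9 + (2*W² - 6) = -9 + (-6 + 2*W²) = -15 + 2*W²)
w(-2)/(s(-11, -4) + d(9, 8)) + 24 = (-15 + 2*(-2)²)/((-11 - 4) + 1) + 24 = (-15 + 2*4)/(-15 + 1) + 24 = (-15 + 8)/(-14) + 24 = -1/14*(-7) + 24 = ½ + 24 = 49/2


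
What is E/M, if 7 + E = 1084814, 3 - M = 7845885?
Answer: -1084807/7845882 ≈ -0.13826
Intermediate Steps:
M = -7845882 (M = 3 - 1*7845885 = 3 - 7845885 = -7845882)
E = 1084807 (E = -7 + 1084814 = 1084807)
E/M = 1084807/(-7845882) = 1084807*(-1/7845882) = -1084807/7845882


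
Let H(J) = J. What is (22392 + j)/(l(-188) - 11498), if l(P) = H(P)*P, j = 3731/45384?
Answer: 1016242259/1082226864 ≈ 0.93903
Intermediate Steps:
j = 3731/45384 (j = 3731*(1/45384) = 3731/45384 ≈ 0.082210)
l(P) = P² (l(P) = P*P = P²)
(22392 + j)/(l(-188) - 11498) = (22392 + 3731/45384)/((-188)² - 11498) = 1016242259/(45384*(35344 - 11498)) = (1016242259/45384)/23846 = (1016242259/45384)*(1/23846) = 1016242259/1082226864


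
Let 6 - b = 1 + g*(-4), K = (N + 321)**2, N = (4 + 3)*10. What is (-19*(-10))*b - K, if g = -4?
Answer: -154971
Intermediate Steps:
N = 70 (N = 7*10 = 70)
K = 152881 (K = (70 + 321)**2 = 391**2 = 152881)
b = -11 (b = 6 - (1 - 4*(-4)) = 6 - (1 + 16) = 6 - 1*17 = 6 - 17 = -11)
(-19*(-10))*b - K = -19*(-10)*(-11) - 1*152881 = 190*(-11) - 152881 = -2090 - 152881 = -154971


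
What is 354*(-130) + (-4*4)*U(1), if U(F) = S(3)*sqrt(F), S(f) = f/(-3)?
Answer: -46004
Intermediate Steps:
S(f) = -f/3 (S(f) = f*(-1/3) = -f/3)
U(F) = -sqrt(F) (U(F) = (-1/3*3)*sqrt(F) = -sqrt(F))
354*(-130) + (-4*4)*U(1) = 354*(-130) + (-4*4)*(-sqrt(1)) = -46020 - (-16) = -46020 - 16*(-1) = -46020 + 16 = -46004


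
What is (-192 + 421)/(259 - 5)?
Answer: 229/254 ≈ 0.90158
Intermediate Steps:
(-192 + 421)/(259 - 5) = 229/254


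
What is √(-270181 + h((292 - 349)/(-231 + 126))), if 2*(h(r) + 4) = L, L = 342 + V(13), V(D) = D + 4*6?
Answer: 3*I*√119998/2 ≈ 519.61*I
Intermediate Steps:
V(D) = 24 + D (V(D) = D + 24 = 24 + D)
L = 379 (L = 342 + (24 + 13) = 342 + 37 = 379)
h(r) = 371/2 (h(r) = -4 + (½)*379 = -4 + 379/2 = 371/2)
√(-270181 + h((292 - 349)/(-231 + 126))) = √(-270181 + 371/2) = √(-539991/2) = 3*I*√119998/2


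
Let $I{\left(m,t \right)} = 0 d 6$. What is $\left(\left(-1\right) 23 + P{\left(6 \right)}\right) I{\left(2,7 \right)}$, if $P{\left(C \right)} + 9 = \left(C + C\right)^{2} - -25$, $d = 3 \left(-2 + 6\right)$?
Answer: $0$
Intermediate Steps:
$d = 12$ ($d = 3 \cdot 4 = 12$)
$I{\left(m,t \right)} = 0$ ($I{\left(m,t \right)} = 0 \cdot 12 \cdot 6 = 0 \cdot 6 = 0$)
$P{\left(C \right)} = 16 + 4 C^{2}$ ($P{\left(C \right)} = -9 + \left(\left(C + C\right)^{2} - -25\right) = -9 + \left(\left(2 C\right)^{2} + 25\right) = -9 + \left(4 C^{2} + 25\right) = -9 + \left(25 + 4 C^{2}\right) = 16 + 4 C^{2}$)
$\left(\left(-1\right) 23 + P{\left(6 \right)}\right) I{\left(2,7 \right)} = \left(\left(-1\right) 23 + \left(16 + 4 \cdot 6^{2}\right)\right) 0 = \left(-23 + \left(16 + 4 \cdot 36\right)\right) 0 = \left(-23 + \left(16 + 144\right)\right) 0 = \left(-23 + 160\right) 0 = 137 \cdot 0 = 0$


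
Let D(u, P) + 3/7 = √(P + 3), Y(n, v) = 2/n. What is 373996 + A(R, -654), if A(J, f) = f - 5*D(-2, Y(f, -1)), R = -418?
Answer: 2613409/7 - 70*√1635/327 ≈ 3.7334e+5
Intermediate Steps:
D(u, P) = -3/7 + √(3 + P) (D(u, P) = -3/7 + √(P + 3) = -3/7 + √(3 + P))
A(J, f) = 15/7 + f - 5*√(3 + 2/f) (A(J, f) = f - 5*(-3/7 + √(3 + 2/f)) = f + (15/7 - 5*√(3 + 2/f)) = 15/7 + f - 5*√(3 + 2/f))
373996 + A(R, -654) = 373996 + (15/7 - 654 - 5*√(3 + 2/(-654))) = 373996 + (15/7 - 654 - 5*√(3 + 2*(-1/654))) = 373996 + (15/7 - 654 - 5*√(3 - 1/327)) = 373996 + (15/7 - 654 - 70*√1635/327) = 373996 + (-4563/7 - 70*√1635/327) = 2613409/7 - 70*√1635/327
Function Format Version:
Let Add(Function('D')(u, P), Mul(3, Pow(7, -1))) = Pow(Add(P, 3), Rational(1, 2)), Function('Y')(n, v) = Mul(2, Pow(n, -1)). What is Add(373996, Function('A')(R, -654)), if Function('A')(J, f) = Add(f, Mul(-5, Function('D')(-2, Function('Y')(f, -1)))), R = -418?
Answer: Add(Rational(2613409, 7), Mul(Rational(-70, 327), Pow(1635, Rational(1, 2)))) ≈ 3.7334e+5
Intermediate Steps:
Function('D')(u, P) = Add(Rational(-3, 7), Pow(Add(3, P), Rational(1, 2))) (Function('D')(u, P) = Add(Rational(-3, 7), Pow(Add(P, 3), Rational(1, 2))) = Add(Rational(-3, 7), Pow(Add(3, P), Rational(1, 2))))
Function('A')(J, f) = Add(Rational(15, 7), f, Mul(-5, Pow(Add(3, Mul(2, Pow(f, -1))), Rational(1, 2)))) (Function('A')(J, f) = Add(f, Mul(-5, Add(Rational(-3, 7), Pow(Add(3, Mul(2, Pow(f, -1))), Rational(1, 2))))) = Add(f, Add(Rational(15, 7), Mul(-5, Pow(Add(3, Mul(2, Pow(f, -1))), Rational(1, 2))))) = Add(Rational(15, 7), f, Mul(-5, Pow(Add(3, Mul(2, Pow(f, -1))), Rational(1, 2)))))
Add(373996, Function('A')(R, -654)) = Add(373996, Add(Rational(15, 7), -654, Mul(-5, Pow(Add(3, Mul(2, Pow(-654, -1))), Rational(1, 2))))) = Add(373996, Add(Rational(15, 7), -654, Mul(-5, Pow(Add(3, Mul(2, Rational(-1, 654))), Rational(1, 2))))) = Add(373996, Add(Rational(15, 7), -654, Mul(-5, Pow(Add(3, Rational(-1, 327)), Rational(1, 2))))) = Add(373996, Add(Rational(15, 7), -654, Mul(-5, Pow(Rational(980, 327), Rational(1, 2))))) = Add(373996, Add(Rational(15, 7), -654, Mul(-5, Mul(Rational(14, 327), Pow(1635, Rational(1, 2)))))) = Add(373996, Add(Rational(15, 7), -654, Mul(Rational(-70, 327), Pow(1635, Rational(1, 2))))) = Add(373996, Add(Rational(-4563, 7), Mul(Rational(-70, 327), Pow(1635, Rational(1, 2))))) = Add(Rational(2613409, 7), Mul(Rational(-70, 327), Pow(1635, Rational(1, 2))))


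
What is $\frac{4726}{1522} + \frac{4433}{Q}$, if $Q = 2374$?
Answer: $\frac{8983275}{1806614} \approx 4.9724$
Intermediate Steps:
$\frac{4726}{1522} + \frac{4433}{Q} = \frac{4726}{1522} + \frac{4433}{2374} = 4726 \cdot \frac{1}{1522} + 4433 \cdot \frac{1}{2374} = \frac{2363}{761} + \frac{4433}{2374} = \frac{8983275}{1806614}$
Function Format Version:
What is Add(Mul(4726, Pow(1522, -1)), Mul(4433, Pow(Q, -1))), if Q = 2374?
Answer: Rational(8983275, 1806614) ≈ 4.9724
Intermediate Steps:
Add(Mul(4726, Pow(1522, -1)), Mul(4433, Pow(Q, -1))) = Add(Mul(4726, Pow(1522, -1)), Mul(4433, Pow(2374, -1))) = Add(Mul(4726, Rational(1, 1522)), Mul(4433, Rational(1, 2374))) = Add(Rational(2363, 761), Rational(4433, 2374)) = Rational(8983275, 1806614)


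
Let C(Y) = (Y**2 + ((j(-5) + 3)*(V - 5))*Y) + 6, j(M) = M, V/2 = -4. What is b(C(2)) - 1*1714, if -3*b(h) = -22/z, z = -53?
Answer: -272548/159 ≈ -1714.1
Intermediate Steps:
V = -8 (V = 2*(-4) = -8)
C(Y) = 6 + Y**2 + 26*Y (C(Y) = (Y**2 + ((-5 + 3)*(-8 - 5))*Y) + 6 = (Y**2 + (-2*(-13))*Y) + 6 = (Y**2 + 26*Y) + 6 = 6 + Y**2 + 26*Y)
b(h) = -22/159 (b(h) = -(-22)/(3*(-53)) = -(-22)*(-1)/(3*53) = -1/3*22/53 = -22/159)
b(C(2)) - 1*1714 = -22/159 - 1*1714 = -22/159 - 1714 = -272548/159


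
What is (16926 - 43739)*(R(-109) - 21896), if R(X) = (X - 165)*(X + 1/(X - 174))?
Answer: -60484336392/283 ≈ -2.1373e+8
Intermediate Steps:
R(X) = (-165 + X)*(X + 1/(-174 + X))
(16926 - 43739)*(R(-109) - 21896) = (16926 - 43739)*((-165 + (-109)³ - 339*(-109)² + 28711*(-109))/(-174 - 109) - 21896) = -26813*((-165 - 1295029 - 339*11881 - 3129499)/(-283) - 21896) = -26813*(-(-165 - 1295029 - 4027659 - 3129499)/283 - 21896) = -26813*(-1/283*(-8452352) - 21896) = -26813*(8452352/283 - 21896) = -26813*2255784/283 = -60484336392/283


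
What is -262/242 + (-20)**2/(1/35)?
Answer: 1693869/121 ≈ 13999.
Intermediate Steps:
-262/242 + (-20)**2/(1/35) = -262*1/242 + 400/(1/35) = -131/121 + 400*35 = -131/121 + 14000 = 1693869/121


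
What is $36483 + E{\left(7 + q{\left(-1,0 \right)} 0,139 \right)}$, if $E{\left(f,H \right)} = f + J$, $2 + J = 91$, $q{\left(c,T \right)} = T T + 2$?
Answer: $36579$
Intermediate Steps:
$q{\left(c,T \right)} = 2 + T^{2}$ ($q{\left(c,T \right)} = T^{2} + 2 = 2 + T^{2}$)
$J = 89$ ($J = -2 + 91 = 89$)
$E{\left(f,H \right)} = 89 + f$ ($E{\left(f,H \right)} = f + 89 = 89 + f$)
$36483 + E{\left(7 + q{\left(-1,0 \right)} 0,139 \right)} = 36483 + \left(89 + \left(7 + \left(2 + 0^{2}\right) 0\right)\right) = 36483 + \left(89 + \left(7 + \left(2 + 0\right) 0\right)\right) = 36483 + \left(89 + \left(7 + 2 \cdot 0\right)\right) = 36483 + \left(89 + \left(7 + 0\right)\right) = 36483 + \left(89 + 7\right) = 36483 + 96 = 36579$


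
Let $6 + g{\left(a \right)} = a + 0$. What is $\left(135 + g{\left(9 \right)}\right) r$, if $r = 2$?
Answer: $276$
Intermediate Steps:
$g{\left(a \right)} = -6 + a$ ($g{\left(a \right)} = -6 + \left(a + 0\right) = -6 + a$)
$\left(135 + g{\left(9 \right)}\right) r = \left(135 + \left(-6 + 9\right)\right) 2 = \left(135 + 3\right) 2 = 138 \cdot 2 = 276$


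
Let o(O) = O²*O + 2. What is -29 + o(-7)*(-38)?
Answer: 12929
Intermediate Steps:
o(O) = 2 + O³ (o(O) = O³ + 2 = 2 + O³)
-29 + o(-7)*(-38) = -29 + (2 + (-7)³)*(-38) = -29 + (2 - 343)*(-38) = -29 - 341*(-38) = -29 + 12958 = 12929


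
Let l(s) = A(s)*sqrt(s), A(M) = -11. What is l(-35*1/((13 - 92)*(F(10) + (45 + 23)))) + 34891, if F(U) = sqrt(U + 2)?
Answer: 34891 - 11*sqrt(5530)/(158*sqrt(34 + sqrt(3))) ≈ 34890.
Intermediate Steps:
F(U) = sqrt(2 + U)
l(s) = -11*sqrt(s)
l(-35*1/((13 - 92)*(F(10) + (45 + 23)))) + 34891 = -11*sqrt(35)*sqrt(-1/((13 - 92)*(sqrt(2 + 10) + (45 + 23)))) + 34891 = -11*sqrt(35)*sqrt(1/(79*(sqrt(12) + 68))) + 34891 = -11*sqrt(35)*sqrt(1/(79*(2*sqrt(3) + 68))) + 34891 = -11*sqrt(35)*sqrt(1/(79*(68 + 2*sqrt(3)))) + 34891 = -11*sqrt(35)*sqrt(-1/(-5372 - 158*sqrt(3))) + 34891 = 34891 - 11*sqrt(35)*sqrt(-1/(-5372 - 158*sqrt(3)))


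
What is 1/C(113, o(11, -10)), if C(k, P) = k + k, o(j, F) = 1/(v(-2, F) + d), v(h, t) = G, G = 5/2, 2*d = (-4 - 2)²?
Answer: 1/226 ≈ 0.0044248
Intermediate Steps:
d = 18 (d = (-4 - 2)²/2 = (½)*(-6)² = (½)*36 = 18)
G = 5/2 (G = 5*(½) = 5/2 ≈ 2.5000)
v(h, t) = 5/2
o(j, F) = 2/41 (o(j, F) = 1/(5/2 + 18) = 1/(41/2) = 2/41)
C(k, P) = 2*k
1/C(113, o(11, -10)) = 1/(2*113) = 1/226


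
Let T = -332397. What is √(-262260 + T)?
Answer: 3*I*√66073 ≈ 771.14*I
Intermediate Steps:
√(-262260 + T) = √(-262260 - 332397) = √(-594657) = 3*I*√66073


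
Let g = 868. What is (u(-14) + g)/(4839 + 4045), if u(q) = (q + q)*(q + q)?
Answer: 413/2221 ≈ 0.18595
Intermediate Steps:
u(q) = 4*q² (u(q) = (2*q)*(2*q) = 4*q²)
(u(-14) + g)/(4839 + 4045) = (4*(-14)² + 868)/(4839 + 4045) = (4*196 + 868)/8884 = (784 + 868)*(1/8884) = 1652*(1/8884) = 413/2221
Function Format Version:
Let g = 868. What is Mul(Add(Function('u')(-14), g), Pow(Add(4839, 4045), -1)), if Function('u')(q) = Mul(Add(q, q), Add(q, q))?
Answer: Rational(413, 2221) ≈ 0.18595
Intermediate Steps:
Function('u')(q) = Mul(4, Pow(q, 2)) (Function('u')(q) = Mul(Mul(2, q), Mul(2, q)) = Mul(4, Pow(q, 2)))
Mul(Add(Function('u')(-14), g), Pow(Add(4839, 4045), -1)) = Mul(Add(Mul(4, Pow(-14, 2)), 868), Pow(Add(4839, 4045), -1)) = Mul(Add(Mul(4, 196), 868), Pow(8884, -1)) = Mul(Add(784, 868), Rational(1, 8884)) = Mul(1652, Rational(1, 8884)) = Rational(413, 2221)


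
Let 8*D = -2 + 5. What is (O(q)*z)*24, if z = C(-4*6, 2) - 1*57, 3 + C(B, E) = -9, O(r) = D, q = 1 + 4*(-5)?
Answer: -621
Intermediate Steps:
q = -19 (q = 1 - 20 = -19)
D = 3/8 (D = (-2 + 5)/8 = (1/8)*3 = 3/8 ≈ 0.37500)
O(r) = 3/8
C(B, E) = -12 (C(B, E) = -3 - 9 = -12)
z = -69 (z = -12 - 1*57 = -12 - 57 = -69)
(O(q)*z)*24 = ((3/8)*(-69))*24 = -207/8*24 = -621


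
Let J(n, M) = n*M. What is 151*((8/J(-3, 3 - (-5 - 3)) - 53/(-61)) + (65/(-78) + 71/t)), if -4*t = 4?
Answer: -43288529/4026 ≈ -10752.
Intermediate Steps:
t = -1 (t = -¼*4 = -1)
J(n, M) = M*n
151*((8/J(-3, 3 - (-5 - 3)) - 53/(-61)) + (65/(-78) + 71/t)) = 151*((8/(((3 - (-5 - 3))*(-3))) - 53/(-61)) + (65/(-78) + 71/(-1))) = 151*((8/(((3 - 1*(-8))*(-3))) - 53*(-1/61)) + (65*(-1/78) + 71*(-1))) = 151*((8/(((3 + 8)*(-3))) + 53/61) + (-⅚ - 71)) = 151*((8/((11*(-3))) + 53/61) - 431/6) = 151*((8/(-33) + 53/61) - 431/6) = 151*((8*(-1/33) + 53/61) - 431/6) = 151*((-8/33 + 53/61) - 431/6) = 151*(1261/2013 - 431/6) = 151*(-286679/4026) = -43288529/4026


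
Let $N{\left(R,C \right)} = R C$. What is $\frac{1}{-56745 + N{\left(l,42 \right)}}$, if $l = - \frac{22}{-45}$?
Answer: $- \frac{15}{850867} \approx -1.7629 \cdot 10^{-5}$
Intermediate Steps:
$l = \frac{22}{45}$ ($l = \left(-22\right) \left(- \frac{1}{45}\right) = \frac{22}{45} \approx 0.48889$)
$N{\left(R,C \right)} = C R$
$\frac{1}{-56745 + N{\left(l,42 \right)}} = \frac{1}{-56745 + 42 \cdot \frac{22}{45}} = \frac{1}{-56745 + \frac{308}{15}} = \frac{1}{- \frac{850867}{15}} = - \frac{15}{850867}$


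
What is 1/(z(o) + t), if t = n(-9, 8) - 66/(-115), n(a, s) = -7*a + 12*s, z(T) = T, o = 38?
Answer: 115/22721 ≈ 0.0050614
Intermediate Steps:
t = 18351/115 (t = (-7*(-9) + 12*8) - 66/(-115) = (63 + 96) - 1/115*(-66) = 159 + 66/115 = 18351/115 ≈ 159.57)
1/(z(o) + t) = 1/(38 + 18351/115) = 1/(22721/115) = 115/22721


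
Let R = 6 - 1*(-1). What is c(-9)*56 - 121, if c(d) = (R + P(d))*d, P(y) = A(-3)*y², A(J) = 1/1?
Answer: -44473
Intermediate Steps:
A(J) = 1
P(y) = y² (P(y) = 1*y² = y²)
R = 7 (R = 6 + 1 = 7)
c(d) = d*(7 + d²) (c(d) = (7 + d²)*d = d*(7 + d²))
c(-9)*56 - 121 = -9*(7 + (-9)²)*56 - 121 = -9*(7 + 81)*56 - 121 = -9*88*56 - 121 = -792*56 - 121 = -44352 - 121 = -44473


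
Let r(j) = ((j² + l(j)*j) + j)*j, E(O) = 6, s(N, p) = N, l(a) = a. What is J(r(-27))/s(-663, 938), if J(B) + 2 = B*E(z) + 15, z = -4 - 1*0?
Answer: 231809/663 ≈ 349.64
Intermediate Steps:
z = -4 (z = -4 + 0 = -4)
r(j) = j*(j + 2*j²) (r(j) = ((j² + j*j) + j)*j = ((j² + j²) + j)*j = (2*j² + j)*j = (j + 2*j²)*j = j*(j + 2*j²))
J(B) = 13 + 6*B (J(B) = -2 + (B*6 + 15) = -2 + (6*B + 15) = -2 + (15 + 6*B) = 13 + 6*B)
J(r(-27))/s(-663, 938) = (13 + 6*((-27)²*(1 + 2*(-27))))/(-663) = (13 + 6*(729*(1 - 54)))*(-1/663) = (13 + 6*(729*(-53)))*(-1/663) = (13 + 6*(-38637))*(-1/663) = (13 - 231822)*(-1/663) = -231809*(-1/663) = 231809/663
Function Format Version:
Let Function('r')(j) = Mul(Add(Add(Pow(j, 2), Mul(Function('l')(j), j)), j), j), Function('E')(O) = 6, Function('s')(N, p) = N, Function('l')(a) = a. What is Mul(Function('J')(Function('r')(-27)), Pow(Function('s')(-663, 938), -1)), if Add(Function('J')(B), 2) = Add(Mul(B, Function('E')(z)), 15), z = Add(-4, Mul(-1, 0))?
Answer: Rational(231809, 663) ≈ 349.64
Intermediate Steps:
z = -4 (z = Add(-4, 0) = -4)
Function('r')(j) = Mul(j, Add(j, Mul(2, Pow(j, 2)))) (Function('r')(j) = Mul(Add(Add(Pow(j, 2), Mul(j, j)), j), j) = Mul(Add(Add(Pow(j, 2), Pow(j, 2)), j), j) = Mul(Add(Mul(2, Pow(j, 2)), j), j) = Mul(Add(j, Mul(2, Pow(j, 2))), j) = Mul(j, Add(j, Mul(2, Pow(j, 2)))))
Function('J')(B) = Add(13, Mul(6, B)) (Function('J')(B) = Add(-2, Add(Mul(B, 6), 15)) = Add(-2, Add(Mul(6, B), 15)) = Add(-2, Add(15, Mul(6, B))) = Add(13, Mul(6, B)))
Mul(Function('J')(Function('r')(-27)), Pow(Function('s')(-663, 938), -1)) = Mul(Add(13, Mul(6, Mul(Pow(-27, 2), Add(1, Mul(2, -27))))), Pow(-663, -1)) = Mul(Add(13, Mul(6, Mul(729, Add(1, -54)))), Rational(-1, 663)) = Mul(Add(13, Mul(6, Mul(729, -53))), Rational(-1, 663)) = Mul(Add(13, Mul(6, -38637)), Rational(-1, 663)) = Mul(Add(13, -231822), Rational(-1, 663)) = Mul(-231809, Rational(-1, 663)) = Rational(231809, 663)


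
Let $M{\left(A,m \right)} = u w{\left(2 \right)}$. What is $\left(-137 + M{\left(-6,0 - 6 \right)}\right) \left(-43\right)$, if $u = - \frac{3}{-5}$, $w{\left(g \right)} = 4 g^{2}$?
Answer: $\frac{27391}{5} \approx 5478.2$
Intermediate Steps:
$u = \frac{3}{5}$ ($u = \left(-3\right) \left(- \frac{1}{5}\right) = \frac{3}{5} \approx 0.6$)
$M{\left(A,m \right)} = \frac{48}{5}$ ($M{\left(A,m \right)} = \frac{3 \cdot 4 \cdot 2^{2}}{5} = \frac{3 \cdot 4 \cdot 4}{5} = \frac{3}{5} \cdot 16 = \frac{48}{5}$)
$\left(-137 + M{\left(-6,0 - 6 \right)}\right) \left(-43\right) = \left(-137 + \frac{48}{5}\right) \left(-43\right) = \left(- \frac{637}{5}\right) \left(-43\right) = \frac{27391}{5}$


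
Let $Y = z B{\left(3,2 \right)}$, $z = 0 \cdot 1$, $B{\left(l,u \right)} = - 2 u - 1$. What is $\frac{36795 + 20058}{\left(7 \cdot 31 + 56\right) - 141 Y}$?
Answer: $\frac{18951}{91} \approx 208.25$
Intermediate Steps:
$B{\left(l,u \right)} = -1 - 2 u$
$z = 0$
$Y = 0$ ($Y = 0 \left(-1 - 4\right) = 0 \left(-5\right) = 0$)
$\frac{36795 + 20058}{\left(7 \cdot 31 + 56\right) - 141 Y} = \frac{36795 + 20058}{\left(7 \cdot 31 + 56\right) - 0} = \frac{56853}{\left(217 + 56\right) + 0} = \frac{56853}{273 + 0} = \frac{56853}{273} = 56853 \cdot \frac{1}{273} = \frac{18951}{91}$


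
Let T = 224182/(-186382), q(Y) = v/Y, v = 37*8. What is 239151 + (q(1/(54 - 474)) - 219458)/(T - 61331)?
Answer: 97637551399265/408257808 ≈ 2.3916e+5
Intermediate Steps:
v = 296
q(Y) = 296/Y
T = -16013/13313 (T = 224182*(-1/186382) = -16013/13313 ≈ -1.2028)
239151 + (q(1/(54 - 474)) - 219458)/(T - 61331) = 239151 + (296/(1/(54 - 474)) - 219458)/(-16013/13313 - 61331) = 239151 + (296/(1/(-420)) - 219458)/(-816515616/13313) = 239151 + (296/(-1/420) - 219458)*(-13313/816515616) = 239151 + (296*(-420) - 219458)*(-13313/816515616) = 239151 + (-124320 - 219458)*(-13313/816515616) = 239151 - 343778*(-13313/816515616) = 239151 + 2288358257/408257808 = 97637551399265/408257808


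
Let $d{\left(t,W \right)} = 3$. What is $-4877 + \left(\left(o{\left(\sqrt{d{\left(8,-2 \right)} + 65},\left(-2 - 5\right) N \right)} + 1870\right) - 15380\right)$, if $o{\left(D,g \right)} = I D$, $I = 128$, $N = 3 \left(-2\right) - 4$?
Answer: $-18387 + 256 \sqrt{17} \approx -17332.0$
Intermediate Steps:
$N = -10$ ($N = -6 - 4 = -10$)
$o{\left(D,g \right)} = 128 D$
$-4877 + \left(\left(o{\left(\sqrt{d{\left(8,-2 \right)} + 65},\left(-2 - 5\right) N \right)} + 1870\right) - 15380\right) = -4877 - \left(13510 - 128 \sqrt{3 + 65}\right) = -4877 - \left(13510 - 256 \sqrt{17}\right) = -18387 + 256 \sqrt{17}$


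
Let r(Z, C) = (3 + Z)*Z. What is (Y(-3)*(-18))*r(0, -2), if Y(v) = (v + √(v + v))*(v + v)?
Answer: 0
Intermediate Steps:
r(Z, C) = Z*(3 + Z)
Y(v) = 2*v*(v + √2*√v) (Y(v) = (v + √(2*v))*(2*v) = (v + √2*√v)*(2*v) = 2*v*(v + √2*√v))
(Y(-3)*(-18))*r(0, -2) = ((2*(-3)² + 2*√2*(-3)^(3/2))*(-18))*(0*(3 + 0)) = ((2*9 + 2*√2*(-3*I*√3))*(-18))*(0*3) = ((18 - 6*I*√6)*(-18))*0 = (-324 + 108*I*√6)*0 = 0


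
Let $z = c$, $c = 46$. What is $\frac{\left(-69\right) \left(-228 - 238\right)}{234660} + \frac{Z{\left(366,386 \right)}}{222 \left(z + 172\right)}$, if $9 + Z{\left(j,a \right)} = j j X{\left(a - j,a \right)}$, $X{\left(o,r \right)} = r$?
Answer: $\frac{337086732989}{315461260} \approx 1068.6$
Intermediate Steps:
$z = 46$
$Z{\left(j,a \right)} = -9 + a j^{2}$ ($Z{\left(j,a \right)} = -9 + j j a = -9 + j^{2} a = -9 + a j^{2}$)
$\frac{\left(-69\right) \left(-228 - 238\right)}{234660} + \frac{Z{\left(366,386 \right)}}{222 \left(z + 172\right)} = \frac{\left(-69\right) \left(-228 - 238\right)}{234660} + \frac{-9 + 386 \cdot 366^{2}}{222 \left(46 + 172\right)} = \left(-69\right) \left(-466\right) \frac{1}{234660} + \frac{-9 + 386 \cdot 133956}{222 \cdot 218} = 32154 \cdot \frac{1}{234660} + \frac{-9 + 51707016}{48396} = \frac{5359}{39110} + 51707007 \cdot \frac{1}{48396} = \frac{5359}{39110} + \frac{17235669}{16132} = \frac{337086732989}{315461260}$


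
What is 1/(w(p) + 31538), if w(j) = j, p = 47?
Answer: 1/31585 ≈ 3.1661e-5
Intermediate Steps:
1/(w(p) + 31538) = 1/(47 + 31538) = 1/31585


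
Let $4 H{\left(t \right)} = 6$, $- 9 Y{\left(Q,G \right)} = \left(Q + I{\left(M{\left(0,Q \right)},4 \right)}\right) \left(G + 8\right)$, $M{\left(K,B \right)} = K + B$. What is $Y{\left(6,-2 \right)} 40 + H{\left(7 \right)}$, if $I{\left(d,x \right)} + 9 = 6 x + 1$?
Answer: $- \frac{3511}{6} \approx -585.17$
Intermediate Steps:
$M{\left(K,B \right)} = B + K$
$I{\left(d,x \right)} = -8 + 6 x$ ($I{\left(d,x \right)} = -9 + \left(6 x + 1\right) = -9 + \left(1 + 6 x\right) = -8 + 6 x$)
$Y{\left(Q,G \right)} = - \frac{\left(8 + G\right) \left(16 + Q\right)}{9}$ ($Y{\left(Q,G \right)} = - \frac{\left(Q + \left(-8 + 6 \cdot 4\right)\right) \left(G + 8\right)}{9} = - \frac{\left(Q + \left(-8 + 24\right)\right) \left(8 + G\right)}{9} = - \frac{\left(Q + 16\right) \left(8 + G\right)}{9} = - \frac{\left(16 + Q\right) \left(8 + G\right)}{9} = - \frac{\left(8 + G\right) \left(16 + Q\right)}{9}$)
$H{\left(t \right)} = \frac{3}{2}$ ($H{\left(t \right)} = \frac{1}{4} \cdot 6 = \frac{3}{2}$)
$Y{\left(6,-2 \right)} 40 + H{\left(7 \right)} = \left(- \frac{128}{9} - - \frac{32}{9} - \frac{16}{3} - \left(- \frac{2}{9}\right) 6\right) 40 + \frac{3}{2} = \left(- \frac{128}{9} + \frac{32}{9} - \frac{16}{3} + \frac{4}{3}\right) 40 + \frac{3}{2} = \left(- \frac{44}{3}\right) 40 + \frac{3}{2} = - \frac{1760}{3} + \frac{3}{2} = - \frac{3511}{6}$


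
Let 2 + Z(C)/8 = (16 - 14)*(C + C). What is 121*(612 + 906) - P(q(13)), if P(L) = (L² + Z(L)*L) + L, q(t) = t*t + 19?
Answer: -979854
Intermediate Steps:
q(t) = 19 + t² (q(t) = t² + 19 = 19 + t²)
Z(C) = -16 + 32*C (Z(C) = -16 + 8*((16 - 14)*(C + C)) = -16 + 8*(2*(2*C)) = -16 + 8*(4*C) = -16 + 32*C)
P(L) = L + L² + L*(-16 + 32*L) (P(L) = (L² + (-16 + 32*L)*L) + L = (L² + L*(-16 + 32*L)) + L = L + L² + L*(-16 + 32*L))
121*(612 + 906) - P(q(13)) = 121*(612 + 906) - 3*(19 + 13²)*(-5 + 11*(19 + 13²)) = 121*1518 - 3*(19 + 169)*(-5 + 11*(19 + 169)) = 183678 - 3*188*(-5 + 11*188) = 183678 - 3*188*(-5 + 2068) = 183678 - 3*188*2063 = 183678 - 1*1163532 = 183678 - 1163532 = -979854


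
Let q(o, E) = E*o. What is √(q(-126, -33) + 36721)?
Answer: √40879 ≈ 202.19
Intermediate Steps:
√(q(-126, -33) + 36721) = √(-33*(-126) + 36721) = √(4158 + 36721) = √40879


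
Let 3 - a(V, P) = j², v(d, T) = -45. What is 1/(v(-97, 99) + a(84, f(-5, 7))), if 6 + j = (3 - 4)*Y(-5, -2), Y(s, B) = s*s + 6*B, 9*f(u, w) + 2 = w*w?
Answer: -1/403 ≈ -0.0024814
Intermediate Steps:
f(u, w) = -2/9 + w²/9 (f(u, w) = -2/9 + (w*w)/9 = -2/9 + w²/9)
Y(s, B) = s² + 6*B
j = -19 (j = -6 + (3 - 4)*((-5)² + 6*(-2)) = -6 - (25 - 12) = -6 - 1*13 = -6 - 13 = -19)
a(V, P) = -358 (a(V, P) = 3 - 1*(-19)² = 3 - 1*361 = 3 - 361 = -358)
1/(v(-97, 99) + a(84, f(-5, 7))) = 1/(-45 - 358) = 1/(-403) = -1/403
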